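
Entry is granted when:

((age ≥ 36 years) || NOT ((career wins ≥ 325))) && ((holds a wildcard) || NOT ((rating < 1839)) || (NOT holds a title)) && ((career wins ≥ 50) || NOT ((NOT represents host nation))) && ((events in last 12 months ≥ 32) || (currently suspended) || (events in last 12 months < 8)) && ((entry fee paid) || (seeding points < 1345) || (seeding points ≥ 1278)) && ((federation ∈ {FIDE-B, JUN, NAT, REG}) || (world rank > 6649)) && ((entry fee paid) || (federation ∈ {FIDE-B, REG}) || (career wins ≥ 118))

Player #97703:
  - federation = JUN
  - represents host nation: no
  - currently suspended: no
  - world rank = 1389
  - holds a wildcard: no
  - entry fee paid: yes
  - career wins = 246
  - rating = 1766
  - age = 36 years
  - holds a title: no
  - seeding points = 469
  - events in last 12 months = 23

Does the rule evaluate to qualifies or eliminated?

Atomic conditions:
  age ≥ 36 years: 36 ≥ 36 is true
  career wins ≥ 325: 246 ≥ 325 is false
  holds a wildcard: no → false
  rating < 1839: 1766 < 1839 is true
  NOT holds a title: no → true
  career wins ≥ 50: 246 ≥ 50 is true
  NOT represents host nation: no → true
  events in last 12 months ≥ 32: 23 ≥ 32 is false
  currently suspended: no → false
  events in last 12 months < 8: 23 < 8 is false
  entry fee paid: yes → true
  seeding points < 1345: 469 < 1345 is true
  seeding points ≥ 1278: 469 ≥ 1278 is false
  federation ∈ {FIDE-B, JUN, NAT, REG}: JUN is in the set → true
  world rank > 6649: 1389 > 6649 is false
  federation ∈ {FIDE-B, REG}: JUN is not in the set → false
  career wins ≥ 118: 246 ≥ 118 is true
Combine:
[1.2] NOT false = true
[1] true OR true = true
[2.2] NOT true = false
[2] false OR false OR true = true
[3.2] NOT true = false
[3] true OR false = true
[4] false OR false OR false = false
[5] true OR true OR false = true
[6] true OR false = true
[7] true OR false OR true = true
[root] true AND true AND true AND false AND true AND true AND true = false
Overall: false → eliminated

Eliminated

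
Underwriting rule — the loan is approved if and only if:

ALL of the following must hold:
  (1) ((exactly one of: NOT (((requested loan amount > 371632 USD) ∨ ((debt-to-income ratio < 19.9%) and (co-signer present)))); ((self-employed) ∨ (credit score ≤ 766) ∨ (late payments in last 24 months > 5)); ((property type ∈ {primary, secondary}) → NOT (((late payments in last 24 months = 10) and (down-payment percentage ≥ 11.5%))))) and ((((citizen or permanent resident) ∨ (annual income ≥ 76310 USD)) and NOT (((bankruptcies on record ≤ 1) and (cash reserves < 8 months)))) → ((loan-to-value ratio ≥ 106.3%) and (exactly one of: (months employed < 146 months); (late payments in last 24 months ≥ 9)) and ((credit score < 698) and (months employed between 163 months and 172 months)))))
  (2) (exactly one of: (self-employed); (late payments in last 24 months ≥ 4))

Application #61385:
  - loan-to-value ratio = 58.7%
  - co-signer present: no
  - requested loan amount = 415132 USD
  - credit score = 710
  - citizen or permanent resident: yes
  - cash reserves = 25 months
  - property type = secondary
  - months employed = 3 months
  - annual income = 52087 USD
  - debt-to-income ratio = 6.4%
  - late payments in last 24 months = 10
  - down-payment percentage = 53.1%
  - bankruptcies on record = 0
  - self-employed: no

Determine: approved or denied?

Denied

Atomic conditions:
  requested loan amount > 371632 USD: 415132 > 371632 is true
  debt-to-income ratio < 19.9%: 6.4 < 19.9 is true
  co-signer present: no → false
  self-employed: no → false
  credit score ≤ 766: 710 ≤ 766 is true
  late payments in last 24 months > 5: 10 > 5 is true
  property type ∈ {primary, secondary}: secondary is in the set → true
  late payments in last 24 months = 10: 10 == 10 is true
  down-payment percentage ≥ 11.5%: 53.1 ≥ 11.5 is true
  citizen or permanent resident: yes → true
  annual income ≥ 76310 USD: 52087 ≥ 76310 is false
  bankruptcies on record ≤ 1: 0 ≤ 1 is true
  cash reserves < 8 months: 25 < 8 is false
  loan-to-value ratio ≥ 106.3%: 58.7 ≥ 106.3 is false
  months employed < 146 months: 3 < 146 is true
  late payments in last 24 months ≥ 9: 10 ≥ 9 is true
  credit score < 698: 710 < 698 is false
  months employed between 163 months and 172 months: 3 in [163, 172] is false
  late payments in last 24 months ≥ 4: 10 ≥ 4 is true
Combine:
[1.1.1.1.2] true AND false = false
[1.1.1.1] true OR false = true
[1.1.1] NOT true = false
[1.1.2] false OR true OR true = true
[1.1.3.2.1] true AND true = true
[1.1.3.2] NOT true = false
[1.1.3] true → false = false
[1.1] exactly-one(false, true, false) = true
[1.2.1.1] true OR false = true
[1.2.1.2.1] true AND false = false
[1.2.1.2] NOT false = true
[1.2.1] true AND true = true
[1.2.2.2] exactly-one(true, true) = false
[1.2.2.3] false AND false = false
[1.2.2] false AND false AND false = false
[1.2] true → false = false
[1] true AND false = false
[2] exactly-one(false, true) = true
[root] false AND true = false
Overall: false → denied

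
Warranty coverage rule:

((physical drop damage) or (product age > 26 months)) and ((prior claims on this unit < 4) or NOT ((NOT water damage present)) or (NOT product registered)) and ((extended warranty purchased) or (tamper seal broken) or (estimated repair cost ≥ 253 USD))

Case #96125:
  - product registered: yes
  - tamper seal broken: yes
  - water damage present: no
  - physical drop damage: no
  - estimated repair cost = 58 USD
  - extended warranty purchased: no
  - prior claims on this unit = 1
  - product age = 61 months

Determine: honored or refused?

Honored

Atomic conditions:
  physical drop damage: no → false
  product age > 26 months: 61 > 26 is true
  prior claims on this unit < 4: 1 < 4 is true
  NOT water damage present: no → true
  NOT product registered: yes → false
  extended warranty purchased: no → false
  tamper seal broken: yes → true
  estimated repair cost ≥ 253 USD: 58 ≥ 253 is false
Combine:
[1] false OR true = true
[2.2] NOT true = false
[2] true OR false OR false = true
[3] false OR true OR false = true
[root] true AND true AND true = true
Overall: true → honored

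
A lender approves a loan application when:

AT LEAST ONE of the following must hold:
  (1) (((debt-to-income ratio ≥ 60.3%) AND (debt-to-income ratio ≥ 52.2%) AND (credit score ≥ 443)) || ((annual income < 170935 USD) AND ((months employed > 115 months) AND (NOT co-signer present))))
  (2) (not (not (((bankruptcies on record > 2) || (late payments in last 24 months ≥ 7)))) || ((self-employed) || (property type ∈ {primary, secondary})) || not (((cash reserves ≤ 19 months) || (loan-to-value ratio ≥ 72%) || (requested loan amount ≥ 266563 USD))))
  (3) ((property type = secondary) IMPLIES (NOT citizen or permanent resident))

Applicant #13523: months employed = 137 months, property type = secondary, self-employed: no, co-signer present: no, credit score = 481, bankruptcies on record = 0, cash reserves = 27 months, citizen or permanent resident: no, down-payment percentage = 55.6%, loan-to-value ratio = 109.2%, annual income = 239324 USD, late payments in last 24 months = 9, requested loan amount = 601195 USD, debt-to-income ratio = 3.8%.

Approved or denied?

Atomic conditions:
  debt-to-income ratio ≥ 60.3%: 3.8 ≥ 60.3 is false
  debt-to-income ratio ≥ 52.2%: 3.8 ≥ 52.2 is false
  credit score ≥ 443: 481 ≥ 443 is true
  annual income < 170935 USD: 239324 < 170935 is false
  months employed > 115 months: 137 > 115 is true
  NOT co-signer present: no → true
  bankruptcies on record > 2: 0 > 2 is false
  late payments in last 24 months ≥ 7: 9 ≥ 7 is true
  self-employed: no → false
  property type ∈ {primary, secondary}: secondary is in the set → true
  cash reserves ≤ 19 months: 27 ≤ 19 is false
  loan-to-value ratio ≥ 72%: 109.2 ≥ 72 is true
  requested loan amount ≥ 266563 USD: 601195 ≥ 266563 is true
  property type = secondary: secondary == secondary is true
  NOT citizen or permanent resident: no → true
Combine:
[1.1] false AND false AND true = false
[1.2.2] true AND true = true
[1.2] false AND true = false
[1] false OR false = false
[2.1.1.1] false OR true = true
[2.1.1] NOT true = false
[2.1] NOT false = true
[2.2] false OR true = true
[2.3.1] false OR true OR true = true
[2.3] NOT true = false
[2] true OR true OR false = true
[3] true → true = true
[root] false OR true OR true = true
Overall: true → approved

Approved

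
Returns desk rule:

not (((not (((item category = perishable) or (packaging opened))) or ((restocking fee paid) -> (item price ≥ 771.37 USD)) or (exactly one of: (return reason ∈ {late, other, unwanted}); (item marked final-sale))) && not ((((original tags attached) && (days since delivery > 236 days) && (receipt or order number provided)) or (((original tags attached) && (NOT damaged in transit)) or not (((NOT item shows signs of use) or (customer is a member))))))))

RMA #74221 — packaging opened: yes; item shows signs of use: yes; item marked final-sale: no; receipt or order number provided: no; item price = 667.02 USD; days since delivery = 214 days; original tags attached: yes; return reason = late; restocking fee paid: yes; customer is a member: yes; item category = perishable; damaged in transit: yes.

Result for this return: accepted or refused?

Refused

Atomic conditions:
  item category = perishable: perishable == perishable is true
  packaging opened: yes → true
  restocking fee paid: yes → true
  item price ≥ 771.37 USD: 667.02 ≥ 771.37 is false
  return reason ∈ {late, other, unwanted}: late is in the set → true
  item marked final-sale: no → false
  original tags attached: yes → true
  days since delivery > 236 days: 214 > 236 is false
  receipt or order number provided: no → false
  NOT damaged in transit: yes → false
  NOT item shows signs of use: yes → false
  customer is a member: yes → true
Combine:
[1.1.1.1] true OR true = true
[1.1.1] NOT true = false
[1.1.2] true → false = false
[1.1.3] exactly-one(true, false) = true
[1.1] false OR false OR true = true
[1.2.1.1] true AND false AND false = false
[1.2.1.2.1] true AND false = false
[1.2.1.2.2.1] false OR true = true
[1.2.1.2.2] NOT true = false
[1.2.1.2] false OR false = false
[1.2.1] false OR false = false
[1.2] NOT false = true
[1] true AND true = true
[root] NOT true = false
Overall: false → refused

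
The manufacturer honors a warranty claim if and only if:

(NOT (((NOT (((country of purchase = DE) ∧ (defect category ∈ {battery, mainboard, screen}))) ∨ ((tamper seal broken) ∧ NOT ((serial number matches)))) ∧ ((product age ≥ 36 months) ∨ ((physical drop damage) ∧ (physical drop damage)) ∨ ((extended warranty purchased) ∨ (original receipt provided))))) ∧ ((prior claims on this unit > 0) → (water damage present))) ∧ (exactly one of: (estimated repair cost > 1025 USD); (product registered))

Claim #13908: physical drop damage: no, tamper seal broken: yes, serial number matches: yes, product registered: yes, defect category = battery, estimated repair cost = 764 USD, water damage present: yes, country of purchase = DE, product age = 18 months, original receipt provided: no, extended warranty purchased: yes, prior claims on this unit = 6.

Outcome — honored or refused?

Atomic conditions:
  country of purchase = DE: DE == DE is true
  defect category ∈ {battery, mainboard, screen}: battery is in the set → true
  tamper seal broken: yes → true
  serial number matches: yes → true
  product age ≥ 36 months: 18 ≥ 36 is false
  physical drop damage: no → false
  extended warranty purchased: yes → true
  original receipt provided: no → false
  prior claims on this unit > 0: 6 > 0 is true
  water damage present: yes → true
  estimated repair cost > 1025 USD: 764 > 1025 is false
  product registered: yes → true
Combine:
[1.1.1.1.1.1] true AND true = true
[1.1.1.1.1] NOT true = false
[1.1.1.1.2.2] NOT true = false
[1.1.1.1.2] true AND false = false
[1.1.1.1] false OR false = false
[1.1.1.2.2] false AND false = false
[1.1.1.2.3] true OR false = true
[1.1.1.2] false OR false OR true = true
[1.1.1] false AND true = false
[1.1] NOT false = true
[1.2] true → true = true
[1] true AND true = true
[2] exactly-one(false, true) = true
[root] true AND true = true
Overall: true → honored

Honored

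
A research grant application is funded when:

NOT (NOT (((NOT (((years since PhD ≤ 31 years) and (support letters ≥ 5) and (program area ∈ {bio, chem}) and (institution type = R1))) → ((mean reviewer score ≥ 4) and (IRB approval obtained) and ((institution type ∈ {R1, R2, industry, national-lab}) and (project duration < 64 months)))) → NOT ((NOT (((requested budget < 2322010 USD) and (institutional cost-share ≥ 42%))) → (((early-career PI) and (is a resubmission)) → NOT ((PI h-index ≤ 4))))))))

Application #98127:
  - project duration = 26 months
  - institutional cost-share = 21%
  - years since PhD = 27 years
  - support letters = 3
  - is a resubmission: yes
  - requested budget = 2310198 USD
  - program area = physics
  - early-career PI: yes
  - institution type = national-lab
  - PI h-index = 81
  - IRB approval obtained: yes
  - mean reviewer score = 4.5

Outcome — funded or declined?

Declined

Atomic conditions:
  years since PhD ≤ 31 years: 27 ≤ 31 is true
  support letters ≥ 5: 3 ≥ 5 is false
  program area ∈ {bio, chem}: physics is not in the set → false
  institution type = R1: national-lab == R1 is false
  mean reviewer score ≥ 4: 4.5 ≥ 4 is true
  IRB approval obtained: yes → true
  institution type ∈ {R1, R2, industry, national-lab}: national-lab is in the set → true
  project duration < 64 months: 26 < 64 is true
  requested budget < 2322010 USD: 2310198 < 2322010 is true
  institutional cost-share ≥ 42%: 21 ≥ 42 is false
  early-career PI: yes → true
  is a resubmission: yes → true
  PI h-index ≤ 4: 81 ≤ 4 is false
Combine:
[1.1.1.1.1] true AND false AND false AND false = false
[1.1.1.1] NOT false = true
[1.1.1.2.3] true AND true = true
[1.1.1.2] true AND true AND true = true
[1.1.1] true → true = true
[1.1.2.1.1.1] true AND false = false
[1.1.2.1.1] NOT false = true
[1.1.2.1.2.1] true AND true = true
[1.1.2.1.2.2] NOT false = true
[1.1.2.1.2] true → true = true
[1.1.2.1] true → true = true
[1.1.2] NOT true = false
[1.1] true → false = false
[1] NOT false = true
[root] NOT true = false
Overall: false → declined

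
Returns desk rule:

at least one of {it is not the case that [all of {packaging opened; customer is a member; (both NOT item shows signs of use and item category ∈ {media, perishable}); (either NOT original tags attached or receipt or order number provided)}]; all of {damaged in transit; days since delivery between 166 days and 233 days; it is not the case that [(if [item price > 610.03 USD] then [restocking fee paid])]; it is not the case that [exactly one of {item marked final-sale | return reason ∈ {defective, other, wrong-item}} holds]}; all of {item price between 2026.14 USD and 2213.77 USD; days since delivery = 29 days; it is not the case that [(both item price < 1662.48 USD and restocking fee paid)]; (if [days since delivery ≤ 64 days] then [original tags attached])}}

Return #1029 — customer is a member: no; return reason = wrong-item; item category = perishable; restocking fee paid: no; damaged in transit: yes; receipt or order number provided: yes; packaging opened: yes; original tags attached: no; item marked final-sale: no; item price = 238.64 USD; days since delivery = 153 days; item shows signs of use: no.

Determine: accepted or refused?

Atomic conditions:
  packaging opened: yes → true
  customer is a member: no → false
  NOT item shows signs of use: no → true
  item category ∈ {media, perishable}: perishable is in the set → true
  NOT original tags attached: no → true
  receipt or order number provided: yes → true
  damaged in transit: yes → true
  days since delivery between 166 days and 233 days: 153 in [166, 233] is false
  item price > 610.03 USD: 238.64 > 610.03 is false
  restocking fee paid: no → false
  item marked final-sale: no → false
  return reason ∈ {defective, other, wrong-item}: wrong-item is in the set → true
  item price between 2026.14 USD and 2213.77 USD: 238.64 in [2026.14, 2213.77] is false
  days since delivery = 29 days: 153 == 29 is false
  item price < 1662.48 USD: 238.64 < 1662.48 is true
  days since delivery ≤ 64 days: 153 ≤ 64 is false
  original tags attached: no → false
Combine:
[1.1.3] true AND true = true
[1.1.4] true OR true = true
[1.1] true AND false AND true AND true = false
[1] NOT false = true
[2.3.1] false → false (antecedent false ⇒ implication holds) = true
[2.3] NOT true = false
[2.4.1] exactly-one(false, true) = true
[2.4] NOT true = false
[2] true AND false AND false AND false = false
[3.3.1] true AND false = false
[3.3] NOT false = true
[3.4] false → false (antecedent false ⇒ implication holds) = true
[3] false AND false AND true AND true = false
[root] true OR false OR false = true
Overall: true → accepted

Accepted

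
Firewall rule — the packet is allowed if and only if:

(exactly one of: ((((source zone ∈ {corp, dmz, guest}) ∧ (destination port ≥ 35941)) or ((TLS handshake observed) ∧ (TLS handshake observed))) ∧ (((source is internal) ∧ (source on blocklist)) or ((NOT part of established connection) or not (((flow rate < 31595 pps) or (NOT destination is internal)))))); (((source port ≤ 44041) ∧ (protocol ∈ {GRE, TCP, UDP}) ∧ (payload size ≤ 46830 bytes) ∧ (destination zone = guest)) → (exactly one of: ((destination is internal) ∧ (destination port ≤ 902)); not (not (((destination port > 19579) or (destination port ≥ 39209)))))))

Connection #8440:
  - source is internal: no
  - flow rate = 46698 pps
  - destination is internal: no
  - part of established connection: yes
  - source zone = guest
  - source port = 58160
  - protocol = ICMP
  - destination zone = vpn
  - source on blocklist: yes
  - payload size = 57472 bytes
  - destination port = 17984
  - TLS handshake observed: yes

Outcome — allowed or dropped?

Atomic conditions:
  source zone ∈ {corp, dmz, guest}: guest is in the set → true
  destination port ≥ 35941: 17984 ≥ 35941 is false
  TLS handshake observed: yes → true
  source is internal: no → false
  source on blocklist: yes → true
  NOT part of established connection: yes → false
  flow rate < 31595 pps: 46698 < 31595 is false
  NOT destination is internal: no → true
  source port ≤ 44041: 58160 ≤ 44041 is false
  protocol ∈ {GRE, TCP, UDP}: ICMP is not in the set → false
  payload size ≤ 46830 bytes: 57472 ≤ 46830 is false
  destination zone = guest: vpn == guest is false
  destination is internal: no → false
  destination port ≤ 902: 17984 ≤ 902 is false
  destination port > 19579: 17984 > 19579 is false
  destination port ≥ 39209: 17984 ≥ 39209 is false
Combine:
[1.1.1] true AND false = false
[1.1.2] true AND true = true
[1.1] false OR true = true
[1.2.1] false AND true = false
[1.2.2.2.1] false OR true = true
[1.2.2.2] NOT true = false
[1.2.2] false OR false = false
[1.2] false OR false = false
[1] true AND false = false
[2.1] false AND false AND false AND false = false
[2.2.1] false AND false = false
[2.2.2.1.1] false OR false = false
[2.2.2.1] NOT false = true
[2.2.2] NOT true = false
[2.2] exactly-one(false, false) = false
[2] false → false (antecedent false ⇒ implication holds) = true
[root] exactly-one(false, true) = true
Overall: true → allowed

Allowed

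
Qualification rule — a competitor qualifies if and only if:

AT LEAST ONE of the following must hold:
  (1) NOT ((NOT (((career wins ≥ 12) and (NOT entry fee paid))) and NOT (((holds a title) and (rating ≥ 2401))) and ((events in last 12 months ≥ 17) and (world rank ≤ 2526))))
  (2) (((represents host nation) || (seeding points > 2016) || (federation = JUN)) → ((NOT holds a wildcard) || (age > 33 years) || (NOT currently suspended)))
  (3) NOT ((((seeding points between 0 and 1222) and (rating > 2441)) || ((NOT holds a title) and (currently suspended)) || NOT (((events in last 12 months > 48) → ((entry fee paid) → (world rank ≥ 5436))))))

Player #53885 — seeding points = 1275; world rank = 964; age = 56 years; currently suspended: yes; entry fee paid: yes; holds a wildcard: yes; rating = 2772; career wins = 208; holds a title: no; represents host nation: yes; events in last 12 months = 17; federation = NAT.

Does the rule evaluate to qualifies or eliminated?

Atomic conditions:
  career wins ≥ 12: 208 ≥ 12 is true
  NOT entry fee paid: yes → false
  holds a title: no → false
  rating ≥ 2401: 2772 ≥ 2401 is true
  events in last 12 months ≥ 17: 17 ≥ 17 is true
  world rank ≤ 2526: 964 ≤ 2526 is true
  represents host nation: yes → true
  seeding points > 2016: 1275 > 2016 is false
  federation = JUN: NAT == JUN is false
  NOT holds a wildcard: yes → false
  age > 33 years: 56 > 33 is true
  NOT currently suspended: yes → false
  seeding points between 0 and 1222: 1275 in [0, 1222] is false
  rating > 2441: 2772 > 2441 is true
  NOT holds a title: no → true
  currently suspended: yes → true
  events in last 12 months > 48: 17 > 48 is false
  entry fee paid: yes → true
  world rank ≥ 5436: 964 ≥ 5436 is false
Combine:
[1.1.1.1] true AND false = false
[1.1.1] NOT false = true
[1.1.2.1] false AND true = false
[1.1.2] NOT false = true
[1.1.3] true AND true = true
[1.1] true AND true AND true = true
[1] NOT true = false
[2.1] true OR false OR false = true
[2.2] false OR true OR false = true
[2] true → true = true
[3.1.1] false AND true = false
[3.1.2] true AND true = true
[3.1.3.1.2] true → false = false
[3.1.3.1] false → false (antecedent false ⇒ implication holds) = true
[3.1.3] NOT true = false
[3.1] false OR true OR false = true
[3] NOT true = false
[root] false OR true OR false = true
Overall: true → qualifies

Qualifies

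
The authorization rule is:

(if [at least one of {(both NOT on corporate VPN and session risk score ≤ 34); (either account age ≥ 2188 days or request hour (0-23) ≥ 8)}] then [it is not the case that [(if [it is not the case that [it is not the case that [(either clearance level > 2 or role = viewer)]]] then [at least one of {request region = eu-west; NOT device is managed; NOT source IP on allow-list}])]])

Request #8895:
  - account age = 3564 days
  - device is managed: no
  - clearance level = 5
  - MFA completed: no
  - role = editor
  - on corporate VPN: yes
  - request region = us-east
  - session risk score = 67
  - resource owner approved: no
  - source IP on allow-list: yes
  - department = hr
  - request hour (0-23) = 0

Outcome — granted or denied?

Atomic conditions:
  NOT on corporate VPN: yes → false
  session risk score ≤ 34: 67 ≤ 34 is false
  account age ≥ 2188 days: 3564 ≥ 2188 is true
  request hour (0-23) ≥ 8: 0 ≥ 8 is false
  clearance level > 2: 5 > 2 is true
  role = viewer: editor == viewer is false
  request region = eu-west: us-east == eu-west is false
  NOT device is managed: no → true
  NOT source IP on allow-list: yes → false
Combine:
[1.1] false AND false = false
[1.2] true OR false = true
[1] false OR true = true
[2.1.1.1.1] true OR false = true
[2.1.1.1] NOT true = false
[2.1.1] NOT false = true
[2.1.2] false OR true OR false = true
[2.1] true → true = true
[2] NOT true = false
[root] true → false = false
Overall: false → denied

Denied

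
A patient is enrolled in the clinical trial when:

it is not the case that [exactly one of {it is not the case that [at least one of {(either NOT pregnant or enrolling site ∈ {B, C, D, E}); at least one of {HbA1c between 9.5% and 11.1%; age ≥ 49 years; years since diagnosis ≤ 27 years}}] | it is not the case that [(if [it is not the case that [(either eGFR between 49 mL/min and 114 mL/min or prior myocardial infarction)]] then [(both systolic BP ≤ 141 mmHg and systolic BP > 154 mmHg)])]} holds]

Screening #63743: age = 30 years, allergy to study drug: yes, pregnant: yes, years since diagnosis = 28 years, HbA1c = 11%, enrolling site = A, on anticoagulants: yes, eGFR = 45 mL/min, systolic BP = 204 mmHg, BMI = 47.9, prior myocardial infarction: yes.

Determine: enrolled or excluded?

Atomic conditions:
  NOT pregnant: yes → false
  enrolling site ∈ {B, C, D, E}: A is not in the set → false
  HbA1c between 9.5% and 11.1%: 11 in [9.5, 11.1] is true
  age ≥ 49 years: 30 ≥ 49 is false
  years since diagnosis ≤ 27 years: 28 ≤ 27 is false
  eGFR between 49 mL/min and 114 mL/min: 45 in [49, 114] is false
  prior myocardial infarction: yes → true
  systolic BP ≤ 141 mmHg: 204 ≤ 141 is false
  systolic BP > 154 mmHg: 204 > 154 is true
Combine:
[1.1.1.1] false OR false = false
[1.1.1.2] true OR false OR false = true
[1.1.1] false OR true = true
[1.1] NOT true = false
[1.2.1.1.1] false OR true = true
[1.2.1.1] NOT true = false
[1.2.1.2] false AND true = false
[1.2.1] false → false (antecedent false ⇒ implication holds) = true
[1.2] NOT true = false
[1] exactly-one(false, false) = false
[root] NOT false = true
Overall: true → enrolled

Enrolled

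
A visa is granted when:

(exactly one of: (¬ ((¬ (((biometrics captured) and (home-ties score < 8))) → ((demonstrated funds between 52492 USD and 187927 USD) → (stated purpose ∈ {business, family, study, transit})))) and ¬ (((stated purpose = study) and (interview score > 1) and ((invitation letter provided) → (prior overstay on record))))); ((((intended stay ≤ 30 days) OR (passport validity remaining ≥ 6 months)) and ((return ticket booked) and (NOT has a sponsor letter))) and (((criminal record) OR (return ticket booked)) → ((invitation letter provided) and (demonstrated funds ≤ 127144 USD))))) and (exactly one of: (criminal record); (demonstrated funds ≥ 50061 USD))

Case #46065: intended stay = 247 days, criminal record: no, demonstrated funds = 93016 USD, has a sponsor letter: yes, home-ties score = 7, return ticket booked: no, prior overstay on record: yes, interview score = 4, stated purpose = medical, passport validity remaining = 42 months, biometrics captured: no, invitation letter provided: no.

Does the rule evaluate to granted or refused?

Granted

Atomic conditions:
  biometrics captured: no → false
  home-ties score < 8: 7 < 8 is true
  demonstrated funds between 52492 USD and 187927 USD: 93016 in [52492, 187927] is true
  stated purpose ∈ {business, family, study, transit}: medical is not in the set → false
  stated purpose = study: medical == study is false
  interview score > 1: 4 > 1 is true
  invitation letter provided: no → false
  prior overstay on record: yes → true
  intended stay ≤ 30 days: 247 ≤ 30 is false
  passport validity remaining ≥ 6 months: 42 ≥ 6 is true
  return ticket booked: no → false
  NOT has a sponsor letter: yes → false
  criminal record: no → false
  demonstrated funds ≤ 127144 USD: 93016 ≤ 127144 is true
  demonstrated funds ≥ 50061 USD: 93016 ≥ 50061 is true
Combine:
[1.1.1.1.1.1] false AND true = false
[1.1.1.1.1] NOT false = true
[1.1.1.1.2] true → false = false
[1.1.1.1] true → false = false
[1.1.1] NOT false = true
[1.1.2.1.3] false → true (antecedent false ⇒ implication holds) = true
[1.1.2.1] false AND true AND true = false
[1.1.2] NOT false = true
[1.1] true AND true = true
[1.2.1.1] false OR true = true
[1.2.1.2] false AND false = false
[1.2.1] true AND false = false
[1.2.2.1] false OR false = false
[1.2.2.2] false AND true = false
[1.2.2] false → false (antecedent false ⇒ implication holds) = true
[1.2] false AND true = false
[1] exactly-one(true, false) = true
[2] exactly-one(false, true) = true
[root] true AND true = true
Overall: true → granted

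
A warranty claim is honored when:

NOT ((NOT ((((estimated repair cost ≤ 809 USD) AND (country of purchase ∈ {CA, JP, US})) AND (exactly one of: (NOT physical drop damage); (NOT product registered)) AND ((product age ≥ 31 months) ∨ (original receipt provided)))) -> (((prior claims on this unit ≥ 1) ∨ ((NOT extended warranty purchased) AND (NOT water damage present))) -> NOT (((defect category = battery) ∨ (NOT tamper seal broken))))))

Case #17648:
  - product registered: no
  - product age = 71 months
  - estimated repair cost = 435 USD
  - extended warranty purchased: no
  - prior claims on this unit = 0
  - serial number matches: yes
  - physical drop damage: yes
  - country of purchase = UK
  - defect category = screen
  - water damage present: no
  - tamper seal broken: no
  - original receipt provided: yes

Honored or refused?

Atomic conditions:
  estimated repair cost ≤ 809 USD: 435 ≤ 809 is true
  country of purchase ∈ {CA, JP, US}: UK is not in the set → false
  NOT physical drop damage: yes → false
  NOT product registered: no → true
  product age ≥ 31 months: 71 ≥ 31 is true
  original receipt provided: yes → true
  prior claims on this unit ≥ 1: 0 ≥ 1 is false
  NOT extended warranty purchased: no → true
  NOT water damage present: no → true
  defect category = battery: screen == battery is false
  NOT tamper seal broken: no → true
Combine:
[1.1.1.1] true AND false = false
[1.1.1.2] exactly-one(false, true) = true
[1.1.1.3] true OR true = true
[1.1.1] false AND true AND true = false
[1.1] NOT false = true
[1.2.1.2] true AND true = true
[1.2.1] false OR true = true
[1.2.2.1] false OR true = true
[1.2.2] NOT true = false
[1.2] true → false = false
[1] true → false = false
[root] NOT false = true
Overall: true → honored

Honored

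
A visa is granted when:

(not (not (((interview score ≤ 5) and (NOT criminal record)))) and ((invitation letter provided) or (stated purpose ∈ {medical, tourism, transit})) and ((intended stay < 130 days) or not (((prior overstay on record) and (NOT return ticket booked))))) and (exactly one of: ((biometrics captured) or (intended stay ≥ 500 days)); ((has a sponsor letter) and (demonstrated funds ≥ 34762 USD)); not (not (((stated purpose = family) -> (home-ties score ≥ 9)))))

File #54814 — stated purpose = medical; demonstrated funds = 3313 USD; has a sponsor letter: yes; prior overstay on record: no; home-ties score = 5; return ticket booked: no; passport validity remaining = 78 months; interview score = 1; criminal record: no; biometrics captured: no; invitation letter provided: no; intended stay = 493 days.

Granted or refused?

Granted

Atomic conditions:
  interview score ≤ 5: 1 ≤ 5 is true
  NOT criminal record: no → true
  invitation letter provided: no → false
  stated purpose ∈ {medical, tourism, transit}: medical is in the set → true
  intended stay < 130 days: 493 < 130 is false
  prior overstay on record: no → false
  NOT return ticket booked: no → true
  biometrics captured: no → false
  intended stay ≥ 500 days: 493 ≥ 500 is false
  has a sponsor letter: yes → true
  demonstrated funds ≥ 34762 USD: 3313 ≥ 34762 is false
  stated purpose = family: medical == family is false
  home-ties score ≥ 9: 5 ≥ 9 is false
Combine:
[1.1.1.1] true AND true = true
[1.1.1] NOT true = false
[1.1] NOT false = true
[1.2] false OR true = true
[1.3.2.1] false AND true = false
[1.3.2] NOT false = true
[1.3] false OR true = true
[1] true AND true AND true = true
[2.1] false OR false = false
[2.2] true AND false = false
[2.3.1.1] false → false (antecedent false ⇒ implication holds) = true
[2.3.1] NOT true = false
[2.3] NOT false = true
[2] exactly-one(false, false, true) = true
[root] true AND true = true
Overall: true → granted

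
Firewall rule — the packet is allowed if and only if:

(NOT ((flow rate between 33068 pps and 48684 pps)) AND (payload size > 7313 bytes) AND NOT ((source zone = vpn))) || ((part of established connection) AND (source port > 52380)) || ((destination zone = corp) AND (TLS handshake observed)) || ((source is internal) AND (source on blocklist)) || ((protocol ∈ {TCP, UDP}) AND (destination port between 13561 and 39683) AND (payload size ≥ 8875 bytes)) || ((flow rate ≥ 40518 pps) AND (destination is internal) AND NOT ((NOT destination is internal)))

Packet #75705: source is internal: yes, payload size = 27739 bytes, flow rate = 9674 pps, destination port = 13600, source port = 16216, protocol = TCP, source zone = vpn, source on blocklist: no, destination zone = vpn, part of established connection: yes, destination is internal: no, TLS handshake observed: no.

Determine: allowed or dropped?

Allowed

Atomic conditions:
  flow rate between 33068 pps and 48684 pps: 9674 in [33068, 48684] is false
  payload size > 7313 bytes: 27739 > 7313 is true
  source zone = vpn: vpn == vpn is true
  part of established connection: yes → true
  source port > 52380: 16216 > 52380 is false
  destination zone = corp: vpn == corp is false
  TLS handshake observed: no → false
  source is internal: yes → true
  source on blocklist: no → false
  protocol ∈ {TCP, UDP}: TCP is in the set → true
  destination port between 13561 and 39683: 13600 in [13561, 39683] is true
  payload size ≥ 8875 bytes: 27739 ≥ 8875 is true
  flow rate ≥ 40518 pps: 9674 ≥ 40518 is false
  destination is internal: no → false
  NOT destination is internal: no → true
Combine:
[1.1] NOT false = true
[1.3] NOT true = false
[1] true AND true AND false = false
[2] true AND false = false
[3] false AND false = false
[4] true AND false = false
[5] true AND true AND true = true
[6.3] NOT true = false
[6] false AND false AND false = false
[root] false OR false OR false OR false OR true OR false = true
Overall: true → allowed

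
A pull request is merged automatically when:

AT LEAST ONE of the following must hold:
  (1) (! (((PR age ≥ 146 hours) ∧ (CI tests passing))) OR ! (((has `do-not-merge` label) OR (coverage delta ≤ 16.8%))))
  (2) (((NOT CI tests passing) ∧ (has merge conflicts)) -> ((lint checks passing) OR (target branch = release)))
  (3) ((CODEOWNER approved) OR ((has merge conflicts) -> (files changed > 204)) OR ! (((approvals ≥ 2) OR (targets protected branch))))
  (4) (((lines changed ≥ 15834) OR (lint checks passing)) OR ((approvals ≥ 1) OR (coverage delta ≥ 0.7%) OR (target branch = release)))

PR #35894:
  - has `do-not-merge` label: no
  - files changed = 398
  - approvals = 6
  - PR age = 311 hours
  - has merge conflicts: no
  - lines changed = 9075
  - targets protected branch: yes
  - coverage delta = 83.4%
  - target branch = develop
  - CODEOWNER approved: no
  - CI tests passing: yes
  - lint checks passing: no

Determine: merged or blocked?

Merged

Atomic conditions:
  PR age ≥ 146 hours: 311 ≥ 146 is true
  CI tests passing: yes → true
  has `do-not-merge` label: no → false
  coverage delta ≤ 16.8%: 83.4 ≤ 16.8 is false
  NOT CI tests passing: yes → false
  has merge conflicts: no → false
  lint checks passing: no → false
  target branch = release: develop == release is false
  CODEOWNER approved: no → false
  files changed > 204: 398 > 204 is true
  approvals ≥ 2: 6 ≥ 2 is true
  targets protected branch: yes → true
  lines changed ≥ 15834: 9075 ≥ 15834 is false
  approvals ≥ 1: 6 ≥ 1 is true
  coverage delta ≥ 0.7%: 83.4 ≥ 0.7 is true
Combine:
[1.1.1] true AND true = true
[1.1] NOT true = false
[1.2.1] false OR false = false
[1.2] NOT false = true
[1] false OR true = true
[2.1] false AND false = false
[2.2] false OR false = false
[2] false → false (antecedent false ⇒ implication holds) = true
[3.2] false → true (antecedent false ⇒ implication holds) = true
[3.3.1] true OR true = true
[3.3] NOT true = false
[3] false OR true OR false = true
[4.1] false OR false = false
[4.2] true OR true OR false = true
[4] false OR true = true
[root] true OR true OR true OR true = true
Overall: true → merged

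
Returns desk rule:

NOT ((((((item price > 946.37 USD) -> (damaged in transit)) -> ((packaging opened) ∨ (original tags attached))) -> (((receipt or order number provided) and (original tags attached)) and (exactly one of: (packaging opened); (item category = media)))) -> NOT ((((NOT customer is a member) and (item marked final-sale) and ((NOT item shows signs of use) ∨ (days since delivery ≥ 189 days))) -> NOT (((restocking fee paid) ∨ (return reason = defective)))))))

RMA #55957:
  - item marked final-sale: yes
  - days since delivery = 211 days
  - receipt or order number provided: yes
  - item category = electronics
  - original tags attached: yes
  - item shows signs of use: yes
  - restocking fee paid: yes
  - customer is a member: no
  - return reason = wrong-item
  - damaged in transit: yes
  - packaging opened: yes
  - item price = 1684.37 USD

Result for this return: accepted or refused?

Atomic conditions:
  item price > 946.37 USD: 1684.37 > 946.37 is true
  damaged in transit: yes → true
  packaging opened: yes → true
  original tags attached: yes → true
  receipt or order number provided: yes → true
  item category = media: electronics == media is false
  NOT customer is a member: no → true
  item marked final-sale: yes → true
  NOT item shows signs of use: yes → false
  days since delivery ≥ 189 days: 211 ≥ 189 is true
  restocking fee paid: yes → true
  return reason = defective: wrong-item == defective is false
Combine:
[1.1.1.1] true → true = true
[1.1.1.2] true OR true = true
[1.1.1] true → true = true
[1.1.2.1] true AND true = true
[1.1.2.2] exactly-one(true, false) = true
[1.1.2] true AND true = true
[1.1] true → true = true
[1.2.1.1.3] false OR true = true
[1.2.1.1] true AND true AND true = true
[1.2.1.2.1] true OR false = true
[1.2.1.2] NOT true = false
[1.2.1] true → false = false
[1.2] NOT false = true
[1] true → true = true
[root] NOT true = false
Overall: false → refused

Refused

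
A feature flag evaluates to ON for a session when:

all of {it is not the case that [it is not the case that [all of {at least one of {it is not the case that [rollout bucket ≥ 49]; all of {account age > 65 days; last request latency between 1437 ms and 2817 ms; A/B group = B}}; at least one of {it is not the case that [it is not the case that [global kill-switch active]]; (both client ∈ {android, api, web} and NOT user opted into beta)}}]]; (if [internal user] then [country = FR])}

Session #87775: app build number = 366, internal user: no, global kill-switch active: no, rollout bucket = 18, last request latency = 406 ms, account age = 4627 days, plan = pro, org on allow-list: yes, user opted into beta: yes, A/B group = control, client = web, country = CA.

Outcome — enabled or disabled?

Disabled

Atomic conditions:
  rollout bucket ≥ 49: 18 ≥ 49 is false
  account age > 65 days: 4627 > 65 is true
  last request latency between 1437 ms and 2817 ms: 406 in [1437, 2817] is false
  A/B group = B: control == B is false
  global kill-switch active: no → false
  client ∈ {android, api, web}: web is in the set → true
  NOT user opted into beta: yes → false
  internal user: no → false
  country = FR: CA == FR is false
Combine:
[1.1.1.1.1] NOT false = true
[1.1.1.1.2] true AND false AND false = false
[1.1.1.1] true OR false = true
[1.1.1.2.1.1] NOT false = true
[1.1.1.2.1] NOT true = false
[1.1.1.2.2] true AND false = false
[1.1.1.2] false OR false = false
[1.1.1] true AND false = false
[1.1] NOT false = true
[1] NOT true = false
[2] false → false (antecedent false ⇒ implication holds) = true
[root] false AND true = false
Overall: false → disabled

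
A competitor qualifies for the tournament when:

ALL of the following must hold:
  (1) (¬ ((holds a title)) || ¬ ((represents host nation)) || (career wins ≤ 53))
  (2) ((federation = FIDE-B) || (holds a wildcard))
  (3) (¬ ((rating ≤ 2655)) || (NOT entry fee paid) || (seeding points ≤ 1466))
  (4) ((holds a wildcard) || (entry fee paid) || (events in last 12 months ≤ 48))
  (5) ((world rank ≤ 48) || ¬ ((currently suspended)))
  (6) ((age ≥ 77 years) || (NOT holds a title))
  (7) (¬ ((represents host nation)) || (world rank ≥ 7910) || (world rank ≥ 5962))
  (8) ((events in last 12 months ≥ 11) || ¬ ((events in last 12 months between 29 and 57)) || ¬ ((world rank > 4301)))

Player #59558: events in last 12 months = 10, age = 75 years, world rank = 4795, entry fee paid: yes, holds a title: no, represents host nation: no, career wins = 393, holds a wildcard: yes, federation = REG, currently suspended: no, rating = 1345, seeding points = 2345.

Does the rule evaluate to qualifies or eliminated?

Atomic conditions:
  holds a title: no → false
  represents host nation: no → false
  career wins ≤ 53: 393 ≤ 53 is false
  federation = FIDE-B: REG == FIDE-B is false
  holds a wildcard: yes → true
  rating ≤ 2655: 1345 ≤ 2655 is true
  NOT entry fee paid: yes → false
  seeding points ≤ 1466: 2345 ≤ 1466 is false
  entry fee paid: yes → true
  events in last 12 months ≤ 48: 10 ≤ 48 is true
  world rank ≤ 48: 4795 ≤ 48 is false
  currently suspended: no → false
  age ≥ 77 years: 75 ≥ 77 is false
  NOT holds a title: no → true
  world rank ≥ 7910: 4795 ≥ 7910 is false
  world rank ≥ 5962: 4795 ≥ 5962 is false
  events in last 12 months ≥ 11: 10 ≥ 11 is false
  events in last 12 months between 29 and 57: 10 in [29, 57] is false
  world rank > 4301: 4795 > 4301 is true
Combine:
[1.1] NOT false = true
[1.2] NOT false = true
[1] true OR true OR false = true
[2] false OR true = true
[3.1] NOT true = false
[3] false OR false OR false = false
[4] true OR true OR true = true
[5.2] NOT false = true
[5] false OR true = true
[6] false OR true = true
[7.1] NOT false = true
[7] true OR false OR false = true
[8.2] NOT false = true
[8.3] NOT true = false
[8] false OR true OR false = true
[root] true AND true AND false AND true AND true AND true AND true AND true = false
Overall: false → eliminated

Eliminated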